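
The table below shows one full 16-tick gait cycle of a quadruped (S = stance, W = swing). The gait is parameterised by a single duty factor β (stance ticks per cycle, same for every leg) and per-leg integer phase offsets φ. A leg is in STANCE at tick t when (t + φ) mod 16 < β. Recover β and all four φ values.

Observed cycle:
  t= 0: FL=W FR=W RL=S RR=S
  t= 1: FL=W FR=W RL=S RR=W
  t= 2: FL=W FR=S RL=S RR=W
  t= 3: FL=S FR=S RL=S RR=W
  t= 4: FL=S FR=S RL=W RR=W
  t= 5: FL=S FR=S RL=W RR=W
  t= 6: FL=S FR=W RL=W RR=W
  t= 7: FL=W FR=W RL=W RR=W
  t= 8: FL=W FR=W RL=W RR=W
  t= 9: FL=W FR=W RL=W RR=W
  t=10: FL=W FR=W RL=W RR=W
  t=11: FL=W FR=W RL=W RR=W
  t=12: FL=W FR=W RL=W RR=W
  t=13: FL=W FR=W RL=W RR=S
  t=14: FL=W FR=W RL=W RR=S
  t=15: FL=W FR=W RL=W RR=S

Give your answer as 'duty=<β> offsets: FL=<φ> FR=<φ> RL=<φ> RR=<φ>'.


duty β = stance ticks per leg = 4
FL: stance ticks = 4; W→S at t=3 → φ=13
FR: stance ticks = 4; W→S at t=2 → φ=14
RL: stance ticks = 4; W→S at t=0 → φ=0
RR: stance ticks = 4; W→S at t=13 → φ=3

duty=4 offsets: FL=13 FR=14 RL=0 RR=3


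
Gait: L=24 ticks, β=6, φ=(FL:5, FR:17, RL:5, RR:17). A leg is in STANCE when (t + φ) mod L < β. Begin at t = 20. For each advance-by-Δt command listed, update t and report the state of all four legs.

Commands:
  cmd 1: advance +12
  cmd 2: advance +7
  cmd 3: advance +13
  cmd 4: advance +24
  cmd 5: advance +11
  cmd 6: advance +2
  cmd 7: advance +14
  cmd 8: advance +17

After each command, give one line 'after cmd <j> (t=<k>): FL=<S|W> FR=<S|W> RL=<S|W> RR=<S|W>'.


start t=20: FL=S FR=W RL=S RR=W
cmd 1: advance +12 → t=32, phase=(13,1,13,1) → FL=W FR=S RL=W RR=S
cmd 2: advance +7 → t=39, phase=(20,8,20,8) → FL=W FR=W RL=W RR=W
cmd 3: advance +13 → t=52, phase=(9,21,9,21) → FL=W FR=W RL=W RR=W
cmd 4: advance +24 → t=76, phase=(9,21,9,21) → FL=W FR=W RL=W RR=W
cmd 5: advance +11 → t=87, phase=(20,8,20,8) → FL=W FR=W RL=W RR=W
cmd 6: advance +2 → t=89, phase=(22,10,22,10) → FL=W FR=W RL=W RR=W
cmd 7: advance +14 → t=103, phase=(12,0,12,0) → FL=W FR=S RL=W RR=S
cmd 8: advance +17 → t=120, phase=(5,17,5,17) → FL=S FR=W RL=S RR=W

after cmd 1 (t=32): FL=W FR=S RL=W RR=S
after cmd 2 (t=39): FL=W FR=W RL=W RR=W
after cmd 3 (t=52): FL=W FR=W RL=W RR=W
after cmd 4 (t=76): FL=W FR=W RL=W RR=W
after cmd 5 (t=87): FL=W FR=W RL=W RR=W
after cmd 6 (t=89): FL=W FR=W RL=W RR=W
after cmd 7 (t=103): FL=W FR=S RL=W RR=S
after cmd 8 (t=120): FL=S FR=W RL=S RR=W


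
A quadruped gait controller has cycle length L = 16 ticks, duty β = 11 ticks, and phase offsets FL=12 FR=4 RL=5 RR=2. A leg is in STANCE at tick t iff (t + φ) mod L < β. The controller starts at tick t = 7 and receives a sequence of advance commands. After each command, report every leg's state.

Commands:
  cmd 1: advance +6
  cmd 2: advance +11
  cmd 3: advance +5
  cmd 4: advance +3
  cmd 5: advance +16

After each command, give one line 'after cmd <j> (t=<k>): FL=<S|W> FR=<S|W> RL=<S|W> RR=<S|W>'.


after cmd 1 (t=13): FL=S FR=S RL=S RR=W
after cmd 2 (t=24): FL=S FR=W RL=W RR=S
after cmd 3 (t=29): FL=S FR=S RL=S RR=W
after cmd 4 (t=32): FL=W FR=S RL=S RR=S
after cmd 5 (t=48): FL=W FR=S RL=S RR=S

start t=7: FL=S FR=W RL=W RR=S
cmd 1: advance +6 → t=13, phase=(9,1,2,15) → FL=S FR=S RL=S RR=W
cmd 2: advance +11 → t=24, phase=(4,12,13,10) → FL=S FR=W RL=W RR=S
cmd 3: advance +5 → t=29, phase=(9,1,2,15) → FL=S FR=S RL=S RR=W
cmd 4: advance +3 → t=32, phase=(12,4,5,2) → FL=W FR=S RL=S RR=S
cmd 5: advance +16 → t=48, phase=(12,4,5,2) → FL=W FR=S RL=S RR=S


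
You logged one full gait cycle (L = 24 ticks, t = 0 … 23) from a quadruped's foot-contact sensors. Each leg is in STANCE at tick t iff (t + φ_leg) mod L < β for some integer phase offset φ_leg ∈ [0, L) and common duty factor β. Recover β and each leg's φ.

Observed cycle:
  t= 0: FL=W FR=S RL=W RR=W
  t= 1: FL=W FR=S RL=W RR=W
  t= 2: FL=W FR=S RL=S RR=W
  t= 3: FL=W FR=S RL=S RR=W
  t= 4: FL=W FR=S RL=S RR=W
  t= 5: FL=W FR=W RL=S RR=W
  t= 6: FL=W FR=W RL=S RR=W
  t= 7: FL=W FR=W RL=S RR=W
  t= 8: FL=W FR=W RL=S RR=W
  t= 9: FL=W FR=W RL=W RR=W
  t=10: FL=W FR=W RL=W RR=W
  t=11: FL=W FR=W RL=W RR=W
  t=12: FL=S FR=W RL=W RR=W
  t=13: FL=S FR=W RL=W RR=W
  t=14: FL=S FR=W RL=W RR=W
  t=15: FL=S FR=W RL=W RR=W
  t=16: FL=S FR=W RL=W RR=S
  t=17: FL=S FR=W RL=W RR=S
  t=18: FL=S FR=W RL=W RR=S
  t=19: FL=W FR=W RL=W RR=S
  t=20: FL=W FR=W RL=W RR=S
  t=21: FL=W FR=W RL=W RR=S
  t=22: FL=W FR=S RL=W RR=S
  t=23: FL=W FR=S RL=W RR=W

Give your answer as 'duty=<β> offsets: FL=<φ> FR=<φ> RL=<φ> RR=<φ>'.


duty β = stance ticks per leg = 7
FL: stance ticks = 7; W→S at t=12 → φ=12
FR: stance ticks = 7; W→S at t=22 → φ=2
RL: stance ticks = 7; W→S at t=2 → φ=22
RR: stance ticks = 7; W→S at t=16 → φ=8

duty=7 offsets: FL=12 FR=2 RL=22 RR=8


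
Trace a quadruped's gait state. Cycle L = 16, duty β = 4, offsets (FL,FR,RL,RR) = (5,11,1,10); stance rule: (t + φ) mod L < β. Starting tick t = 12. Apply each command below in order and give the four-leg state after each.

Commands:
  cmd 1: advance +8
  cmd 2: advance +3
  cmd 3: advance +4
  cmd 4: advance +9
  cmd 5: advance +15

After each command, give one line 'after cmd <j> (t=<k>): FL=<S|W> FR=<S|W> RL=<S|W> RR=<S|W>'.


after cmd 1 (t=20): FL=W FR=W RL=W RR=W
after cmd 2 (t=23): FL=W FR=S RL=W RR=S
after cmd 3 (t=27): FL=S FR=W RL=W RR=W
after cmd 4 (t=36): FL=W FR=W RL=W RR=W
after cmd 5 (t=51): FL=W FR=W RL=W RR=W

start t=12: FL=S FR=W RL=W RR=W
cmd 1: advance +8 → t=20, phase=(9,15,5,14) → FL=W FR=W RL=W RR=W
cmd 2: advance +3 → t=23, phase=(12,2,8,1) → FL=W FR=S RL=W RR=S
cmd 3: advance +4 → t=27, phase=(0,6,12,5) → FL=S FR=W RL=W RR=W
cmd 4: advance +9 → t=36, phase=(9,15,5,14) → FL=W FR=W RL=W RR=W
cmd 5: advance +15 → t=51, phase=(8,14,4,13) → FL=W FR=W RL=W RR=W


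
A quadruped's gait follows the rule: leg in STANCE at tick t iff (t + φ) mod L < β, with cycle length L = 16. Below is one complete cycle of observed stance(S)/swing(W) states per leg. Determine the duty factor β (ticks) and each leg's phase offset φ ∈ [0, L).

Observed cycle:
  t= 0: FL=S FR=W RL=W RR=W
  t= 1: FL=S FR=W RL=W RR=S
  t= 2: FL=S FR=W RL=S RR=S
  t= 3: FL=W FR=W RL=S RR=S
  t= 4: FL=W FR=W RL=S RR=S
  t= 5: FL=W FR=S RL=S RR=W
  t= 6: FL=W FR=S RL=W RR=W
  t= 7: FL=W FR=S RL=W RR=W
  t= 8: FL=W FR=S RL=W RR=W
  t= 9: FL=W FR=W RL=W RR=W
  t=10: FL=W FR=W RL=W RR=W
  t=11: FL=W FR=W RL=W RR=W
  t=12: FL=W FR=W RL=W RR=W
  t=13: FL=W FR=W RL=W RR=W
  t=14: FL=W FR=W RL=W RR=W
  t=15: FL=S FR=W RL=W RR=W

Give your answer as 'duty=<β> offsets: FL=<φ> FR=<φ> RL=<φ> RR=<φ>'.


duty β = stance ticks per leg = 4
FL: stance ticks = 4; W→S at t=15 → φ=1
FR: stance ticks = 4; W→S at t=5 → φ=11
RL: stance ticks = 4; W→S at t=2 → φ=14
RR: stance ticks = 4; W→S at t=1 → φ=15

duty=4 offsets: FL=1 FR=11 RL=14 RR=15


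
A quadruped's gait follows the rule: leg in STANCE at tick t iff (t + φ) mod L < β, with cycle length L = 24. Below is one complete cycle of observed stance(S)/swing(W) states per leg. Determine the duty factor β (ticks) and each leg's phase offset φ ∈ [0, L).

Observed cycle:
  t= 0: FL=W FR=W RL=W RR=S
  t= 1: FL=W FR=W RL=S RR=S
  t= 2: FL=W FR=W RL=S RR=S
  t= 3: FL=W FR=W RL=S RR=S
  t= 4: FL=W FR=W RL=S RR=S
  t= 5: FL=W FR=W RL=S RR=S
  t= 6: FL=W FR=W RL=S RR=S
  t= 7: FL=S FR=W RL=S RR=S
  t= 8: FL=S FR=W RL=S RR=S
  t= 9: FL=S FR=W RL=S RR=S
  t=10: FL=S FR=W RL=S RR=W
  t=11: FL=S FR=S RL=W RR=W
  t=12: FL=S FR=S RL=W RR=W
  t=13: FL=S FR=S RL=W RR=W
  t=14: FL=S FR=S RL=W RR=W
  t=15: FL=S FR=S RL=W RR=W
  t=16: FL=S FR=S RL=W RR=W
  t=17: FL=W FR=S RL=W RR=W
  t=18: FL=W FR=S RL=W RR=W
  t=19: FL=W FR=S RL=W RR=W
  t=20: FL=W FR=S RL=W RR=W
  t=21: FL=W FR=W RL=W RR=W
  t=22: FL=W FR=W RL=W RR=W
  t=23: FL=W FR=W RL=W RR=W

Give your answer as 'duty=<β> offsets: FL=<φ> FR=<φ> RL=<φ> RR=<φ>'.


duty β = stance ticks per leg = 10
FL: stance ticks = 10; W→S at t=7 → φ=17
FR: stance ticks = 10; W→S at t=11 → φ=13
RL: stance ticks = 10; W→S at t=1 → φ=23
RR: stance ticks = 10; W→S at t=0 → φ=0

duty=10 offsets: FL=17 FR=13 RL=23 RR=0


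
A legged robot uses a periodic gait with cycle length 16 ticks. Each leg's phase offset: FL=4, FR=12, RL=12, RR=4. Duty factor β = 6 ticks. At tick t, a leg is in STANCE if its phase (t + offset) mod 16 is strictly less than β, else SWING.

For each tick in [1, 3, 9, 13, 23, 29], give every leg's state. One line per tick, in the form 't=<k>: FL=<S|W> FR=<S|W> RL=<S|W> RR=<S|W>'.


t=1: FL=S FR=W RL=W RR=S
t=3: FL=W FR=W RL=W RR=W
t=9: FL=W FR=S RL=S RR=W
t=13: FL=S FR=W RL=W RR=S
t=23: FL=W FR=S RL=S RR=W
t=29: FL=S FR=W RL=W RR=S

t=1: phase=(5,13,13,5) vs β=6 → FL=S FR=W RL=W RR=S
t=3: phase=(7,15,15,7) vs β=6 → FL=W FR=W RL=W RR=W
t=9: phase=(13,5,5,13) vs β=6 → FL=W FR=S RL=S RR=W
t=13: phase=(1,9,9,1) vs β=6 → FL=S FR=W RL=W RR=S
t=23: phase=(11,3,3,11) vs β=6 → FL=W FR=S RL=S RR=W
t=29: phase=(1,9,9,1) vs β=6 → FL=S FR=W RL=W RR=S


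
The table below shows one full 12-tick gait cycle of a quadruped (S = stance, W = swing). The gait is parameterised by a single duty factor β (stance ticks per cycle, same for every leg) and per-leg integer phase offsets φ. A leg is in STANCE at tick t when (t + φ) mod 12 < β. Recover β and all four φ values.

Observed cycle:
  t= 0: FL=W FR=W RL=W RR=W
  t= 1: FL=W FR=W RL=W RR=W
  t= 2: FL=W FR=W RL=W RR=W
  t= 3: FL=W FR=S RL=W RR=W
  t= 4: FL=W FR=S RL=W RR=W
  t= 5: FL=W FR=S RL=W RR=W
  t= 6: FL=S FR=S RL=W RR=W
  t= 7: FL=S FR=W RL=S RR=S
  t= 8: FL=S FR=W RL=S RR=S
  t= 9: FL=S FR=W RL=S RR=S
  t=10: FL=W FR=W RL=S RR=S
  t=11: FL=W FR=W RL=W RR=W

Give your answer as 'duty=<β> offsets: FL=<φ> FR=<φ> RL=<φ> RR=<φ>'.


duty β = stance ticks per leg = 4
FL: stance ticks = 4; W→S at t=6 → φ=6
FR: stance ticks = 4; W→S at t=3 → φ=9
RL: stance ticks = 4; W→S at t=7 → φ=5
RR: stance ticks = 4; W→S at t=7 → φ=5

duty=4 offsets: FL=6 FR=9 RL=5 RR=5


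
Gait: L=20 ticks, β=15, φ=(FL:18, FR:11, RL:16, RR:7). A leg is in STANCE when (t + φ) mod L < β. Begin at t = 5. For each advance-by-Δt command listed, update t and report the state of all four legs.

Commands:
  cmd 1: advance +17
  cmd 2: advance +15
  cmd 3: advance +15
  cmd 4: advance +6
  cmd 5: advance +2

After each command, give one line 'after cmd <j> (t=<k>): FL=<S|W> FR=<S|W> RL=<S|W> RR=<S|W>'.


after cmd 1 (t=22): FL=S FR=S RL=W RR=S
after cmd 2 (t=37): FL=W FR=S RL=S RR=S
after cmd 3 (t=52): FL=S FR=S RL=S RR=W
after cmd 4 (t=58): FL=W FR=S RL=S RR=S
after cmd 5 (t=60): FL=W FR=S RL=W RR=S

start t=5: FL=S FR=W RL=S RR=S
cmd 1: advance +17 → t=22, phase=(0,13,18,9) → FL=S FR=S RL=W RR=S
cmd 2: advance +15 → t=37, phase=(15,8,13,4) → FL=W FR=S RL=S RR=S
cmd 3: advance +15 → t=52, phase=(10,3,8,19) → FL=S FR=S RL=S RR=W
cmd 4: advance +6 → t=58, phase=(16,9,14,5) → FL=W FR=S RL=S RR=S
cmd 5: advance +2 → t=60, phase=(18,11,16,7) → FL=W FR=S RL=W RR=S


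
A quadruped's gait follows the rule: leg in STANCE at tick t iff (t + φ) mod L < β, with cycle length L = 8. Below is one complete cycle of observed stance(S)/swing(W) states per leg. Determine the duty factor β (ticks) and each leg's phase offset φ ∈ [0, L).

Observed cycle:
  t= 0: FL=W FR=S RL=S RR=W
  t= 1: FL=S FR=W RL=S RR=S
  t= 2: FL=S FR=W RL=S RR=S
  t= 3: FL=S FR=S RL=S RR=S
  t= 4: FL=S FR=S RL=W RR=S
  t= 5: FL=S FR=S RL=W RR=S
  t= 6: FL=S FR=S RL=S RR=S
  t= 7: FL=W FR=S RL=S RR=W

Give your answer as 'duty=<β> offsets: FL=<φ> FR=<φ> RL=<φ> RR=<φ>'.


duty=6 offsets: FL=7 FR=5 RL=2 RR=7

duty β = stance ticks per leg = 6
FL: stance ticks = 6; W→S at t=1 → φ=7
FR: stance ticks = 6; W→S at t=3 → φ=5
RL: stance ticks = 6; W→S at t=6 → φ=2
RR: stance ticks = 6; W→S at t=1 → φ=7


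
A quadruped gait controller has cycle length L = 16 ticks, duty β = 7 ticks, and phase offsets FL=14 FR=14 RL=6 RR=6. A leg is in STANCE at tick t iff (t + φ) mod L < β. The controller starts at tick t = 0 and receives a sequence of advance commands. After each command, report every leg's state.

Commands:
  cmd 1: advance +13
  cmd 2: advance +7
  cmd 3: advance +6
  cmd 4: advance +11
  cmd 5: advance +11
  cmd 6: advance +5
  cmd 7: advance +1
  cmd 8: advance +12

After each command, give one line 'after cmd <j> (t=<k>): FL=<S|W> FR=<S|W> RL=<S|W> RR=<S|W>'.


start t=0: FL=W FR=W RL=S RR=S
cmd 1: advance +13 → t=13, phase=(11,11,3,3) → FL=W FR=W RL=S RR=S
cmd 2: advance +7 → t=20, phase=(2,2,10,10) → FL=S FR=S RL=W RR=W
cmd 3: advance +6 → t=26, phase=(8,8,0,0) → FL=W FR=W RL=S RR=S
cmd 4: advance +11 → t=37, phase=(3,3,11,11) → FL=S FR=S RL=W RR=W
cmd 5: advance +11 → t=48, phase=(14,14,6,6) → FL=W FR=W RL=S RR=S
cmd 6: advance +5 → t=53, phase=(3,3,11,11) → FL=S FR=S RL=W RR=W
cmd 7: advance +1 → t=54, phase=(4,4,12,12) → FL=S FR=S RL=W RR=W
cmd 8: advance +12 → t=66, phase=(0,0,8,8) → FL=S FR=S RL=W RR=W

after cmd 1 (t=13): FL=W FR=W RL=S RR=S
after cmd 2 (t=20): FL=S FR=S RL=W RR=W
after cmd 3 (t=26): FL=W FR=W RL=S RR=S
after cmd 4 (t=37): FL=S FR=S RL=W RR=W
after cmd 5 (t=48): FL=W FR=W RL=S RR=S
after cmd 6 (t=53): FL=S FR=S RL=W RR=W
after cmd 7 (t=54): FL=S FR=S RL=W RR=W
after cmd 8 (t=66): FL=S FR=S RL=W RR=W


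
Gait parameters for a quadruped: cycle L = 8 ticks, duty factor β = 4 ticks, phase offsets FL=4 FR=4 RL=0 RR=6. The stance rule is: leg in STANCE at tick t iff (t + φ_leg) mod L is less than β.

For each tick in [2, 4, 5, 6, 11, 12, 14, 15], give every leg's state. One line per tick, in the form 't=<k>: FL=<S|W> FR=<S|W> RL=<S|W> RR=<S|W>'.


t=2: phase=(6,6,2,0) vs β=4 → FL=W FR=W RL=S RR=S
t=4: phase=(0,0,4,2) vs β=4 → FL=S FR=S RL=W RR=S
t=5: phase=(1,1,5,3) vs β=4 → FL=S FR=S RL=W RR=S
t=6: phase=(2,2,6,4) vs β=4 → FL=S FR=S RL=W RR=W
t=11: phase=(7,7,3,1) vs β=4 → FL=W FR=W RL=S RR=S
t=12: phase=(0,0,4,2) vs β=4 → FL=S FR=S RL=W RR=S
t=14: phase=(2,2,6,4) vs β=4 → FL=S FR=S RL=W RR=W
t=15: phase=(3,3,7,5) vs β=4 → FL=S FR=S RL=W RR=W

t=2: FL=W FR=W RL=S RR=S
t=4: FL=S FR=S RL=W RR=S
t=5: FL=S FR=S RL=W RR=S
t=6: FL=S FR=S RL=W RR=W
t=11: FL=W FR=W RL=S RR=S
t=12: FL=S FR=S RL=W RR=S
t=14: FL=S FR=S RL=W RR=W
t=15: FL=S FR=S RL=W RR=W


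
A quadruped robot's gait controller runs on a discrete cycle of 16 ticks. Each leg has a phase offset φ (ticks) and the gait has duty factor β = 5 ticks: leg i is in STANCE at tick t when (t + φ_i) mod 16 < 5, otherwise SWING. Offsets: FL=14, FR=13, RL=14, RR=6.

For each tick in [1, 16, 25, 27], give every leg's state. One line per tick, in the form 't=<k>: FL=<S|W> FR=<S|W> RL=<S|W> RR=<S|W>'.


t=1: phase=(15,14,15,7) vs β=5 → FL=W FR=W RL=W RR=W
t=16: phase=(14,13,14,6) vs β=5 → FL=W FR=W RL=W RR=W
t=25: phase=(7,6,7,15) vs β=5 → FL=W FR=W RL=W RR=W
t=27: phase=(9,8,9,1) vs β=5 → FL=W FR=W RL=W RR=S

t=1: FL=W FR=W RL=W RR=W
t=16: FL=W FR=W RL=W RR=W
t=25: FL=W FR=W RL=W RR=W
t=27: FL=W FR=W RL=W RR=S


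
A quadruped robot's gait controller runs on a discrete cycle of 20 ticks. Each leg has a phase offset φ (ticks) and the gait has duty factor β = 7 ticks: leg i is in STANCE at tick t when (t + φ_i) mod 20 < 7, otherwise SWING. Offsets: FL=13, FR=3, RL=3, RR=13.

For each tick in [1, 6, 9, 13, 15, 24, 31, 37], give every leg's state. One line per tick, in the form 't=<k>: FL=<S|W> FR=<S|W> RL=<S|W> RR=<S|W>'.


t=1: phase=(14,4,4,14) vs β=7 → FL=W FR=S RL=S RR=W
t=6: phase=(19,9,9,19) vs β=7 → FL=W FR=W RL=W RR=W
t=9: phase=(2,12,12,2) vs β=7 → FL=S FR=W RL=W RR=S
t=13: phase=(6,16,16,6) vs β=7 → FL=S FR=W RL=W RR=S
t=15: phase=(8,18,18,8) vs β=7 → FL=W FR=W RL=W RR=W
t=24: phase=(17,7,7,17) vs β=7 → FL=W FR=W RL=W RR=W
t=31: phase=(4,14,14,4) vs β=7 → FL=S FR=W RL=W RR=S
t=37: phase=(10,0,0,10) vs β=7 → FL=W FR=S RL=S RR=W

t=1: FL=W FR=S RL=S RR=W
t=6: FL=W FR=W RL=W RR=W
t=9: FL=S FR=W RL=W RR=S
t=13: FL=S FR=W RL=W RR=S
t=15: FL=W FR=W RL=W RR=W
t=24: FL=W FR=W RL=W RR=W
t=31: FL=S FR=W RL=W RR=S
t=37: FL=W FR=S RL=S RR=W


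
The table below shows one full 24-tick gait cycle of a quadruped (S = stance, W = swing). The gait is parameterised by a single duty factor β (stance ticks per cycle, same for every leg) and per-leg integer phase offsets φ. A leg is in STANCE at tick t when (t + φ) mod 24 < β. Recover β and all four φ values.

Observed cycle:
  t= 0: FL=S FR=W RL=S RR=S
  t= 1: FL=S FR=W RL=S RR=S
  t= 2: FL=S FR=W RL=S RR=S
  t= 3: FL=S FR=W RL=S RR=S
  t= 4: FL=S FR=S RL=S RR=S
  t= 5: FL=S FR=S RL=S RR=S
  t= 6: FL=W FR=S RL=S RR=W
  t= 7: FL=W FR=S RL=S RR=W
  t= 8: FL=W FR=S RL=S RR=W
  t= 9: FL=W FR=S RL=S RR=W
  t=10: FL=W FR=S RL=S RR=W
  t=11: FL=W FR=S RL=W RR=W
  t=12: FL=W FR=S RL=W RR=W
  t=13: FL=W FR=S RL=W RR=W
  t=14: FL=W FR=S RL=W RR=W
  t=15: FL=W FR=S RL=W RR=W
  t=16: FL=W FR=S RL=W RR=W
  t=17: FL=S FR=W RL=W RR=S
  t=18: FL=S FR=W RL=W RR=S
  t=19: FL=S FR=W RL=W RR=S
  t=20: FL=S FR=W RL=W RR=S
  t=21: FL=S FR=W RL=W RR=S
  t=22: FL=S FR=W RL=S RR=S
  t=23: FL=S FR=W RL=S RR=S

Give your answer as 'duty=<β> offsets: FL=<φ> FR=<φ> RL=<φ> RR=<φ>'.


duty β = stance ticks per leg = 13
FL: stance ticks = 13; W→S at t=17 → φ=7
FR: stance ticks = 13; W→S at t=4 → φ=20
RL: stance ticks = 13; W→S at t=22 → φ=2
RR: stance ticks = 13; W→S at t=17 → φ=7

duty=13 offsets: FL=7 FR=20 RL=2 RR=7


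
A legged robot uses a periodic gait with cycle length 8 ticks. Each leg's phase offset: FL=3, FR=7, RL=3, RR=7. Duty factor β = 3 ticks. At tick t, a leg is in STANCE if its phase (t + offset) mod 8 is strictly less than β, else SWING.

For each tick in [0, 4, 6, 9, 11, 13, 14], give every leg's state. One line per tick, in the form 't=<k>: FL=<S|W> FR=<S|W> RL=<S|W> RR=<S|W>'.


t=0: phase=(3,7,3,7) vs β=3 → FL=W FR=W RL=W RR=W
t=4: phase=(7,3,7,3) vs β=3 → FL=W FR=W RL=W RR=W
t=6: phase=(1,5,1,5) vs β=3 → FL=S FR=W RL=S RR=W
t=9: phase=(4,0,4,0) vs β=3 → FL=W FR=S RL=W RR=S
t=11: phase=(6,2,6,2) vs β=3 → FL=W FR=S RL=W RR=S
t=13: phase=(0,4,0,4) vs β=3 → FL=S FR=W RL=S RR=W
t=14: phase=(1,5,1,5) vs β=3 → FL=S FR=W RL=S RR=W

t=0: FL=W FR=W RL=W RR=W
t=4: FL=W FR=W RL=W RR=W
t=6: FL=S FR=W RL=S RR=W
t=9: FL=W FR=S RL=W RR=S
t=11: FL=W FR=S RL=W RR=S
t=13: FL=S FR=W RL=S RR=W
t=14: FL=S FR=W RL=S RR=W


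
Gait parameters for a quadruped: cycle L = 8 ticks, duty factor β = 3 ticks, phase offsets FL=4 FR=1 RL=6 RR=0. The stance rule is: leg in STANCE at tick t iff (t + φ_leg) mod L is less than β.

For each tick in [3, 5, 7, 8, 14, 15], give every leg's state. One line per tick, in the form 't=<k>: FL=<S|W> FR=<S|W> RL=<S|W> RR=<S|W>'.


t=3: phase=(7,4,1,3) vs β=3 → FL=W FR=W RL=S RR=W
t=5: phase=(1,6,3,5) vs β=3 → FL=S FR=W RL=W RR=W
t=7: phase=(3,0,5,7) vs β=3 → FL=W FR=S RL=W RR=W
t=8: phase=(4,1,6,0) vs β=3 → FL=W FR=S RL=W RR=S
t=14: phase=(2,7,4,6) vs β=3 → FL=S FR=W RL=W RR=W
t=15: phase=(3,0,5,7) vs β=3 → FL=W FR=S RL=W RR=W

t=3: FL=W FR=W RL=S RR=W
t=5: FL=S FR=W RL=W RR=W
t=7: FL=W FR=S RL=W RR=W
t=8: FL=W FR=S RL=W RR=S
t=14: FL=S FR=W RL=W RR=W
t=15: FL=W FR=S RL=W RR=W


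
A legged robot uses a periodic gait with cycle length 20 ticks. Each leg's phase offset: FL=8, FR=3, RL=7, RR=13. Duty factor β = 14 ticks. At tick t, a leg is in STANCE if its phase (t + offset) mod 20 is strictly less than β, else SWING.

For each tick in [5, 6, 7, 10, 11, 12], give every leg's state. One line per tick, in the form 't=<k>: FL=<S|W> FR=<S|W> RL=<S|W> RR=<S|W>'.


t=5: FL=S FR=S RL=S RR=W
t=6: FL=W FR=S RL=S RR=W
t=7: FL=W FR=S RL=W RR=S
t=10: FL=W FR=S RL=W RR=S
t=11: FL=W FR=W RL=W RR=S
t=12: FL=S FR=W RL=W RR=S

t=5: phase=(13,8,12,18) vs β=14 → FL=S FR=S RL=S RR=W
t=6: phase=(14,9,13,19) vs β=14 → FL=W FR=S RL=S RR=W
t=7: phase=(15,10,14,0) vs β=14 → FL=W FR=S RL=W RR=S
t=10: phase=(18,13,17,3) vs β=14 → FL=W FR=S RL=W RR=S
t=11: phase=(19,14,18,4) vs β=14 → FL=W FR=W RL=W RR=S
t=12: phase=(0,15,19,5) vs β=14 → FL=S FR=W RL=W RR=S


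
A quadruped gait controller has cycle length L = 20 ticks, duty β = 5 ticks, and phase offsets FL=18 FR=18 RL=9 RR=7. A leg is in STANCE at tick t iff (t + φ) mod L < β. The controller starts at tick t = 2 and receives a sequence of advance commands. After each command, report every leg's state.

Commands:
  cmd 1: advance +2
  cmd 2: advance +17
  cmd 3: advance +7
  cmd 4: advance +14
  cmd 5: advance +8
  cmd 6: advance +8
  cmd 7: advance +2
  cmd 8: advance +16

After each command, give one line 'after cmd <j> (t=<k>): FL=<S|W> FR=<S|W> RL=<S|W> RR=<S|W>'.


after cmd 1 (t=4): FL=S FR=S RL=W RR=W
after cmd 2 (t=21): FL=W FR=W RL=W RR=W
after cmd 3 (t=28): FL=W FR=W RL=W RR=W
after cmd 4 (t=42): FL=S FR=S RL=W RR=W
after cmd 5 (t=50): FL=W FR=W RL=W RR=W
after cmd 6 (t=58): FL=W FR=W RL=W RR=W
after cmd 7 (t=60): FL=W FR=W RL=W RR=W
after cmd 8 (t=76): FL=W FR=W RL=W RR=S

start t=2: FL=S FR=S RL=W RR=W
cmd 1: advance +2 → t=4, phase=(2,2,13,11) → FL=S FR=S RL=W RR=W
cmd 2: advance +17 → t=21, phase=(19,19,10,8) → FL=W FR=W RL=W RR=W
cmd 3: advance +7 → t=28, phase=(6,6,17,15) → FL=W FR=W RL=W RR=W
cmd 4: advance +14 → t=42, phase=(0,0,11,9) → FL=S FR=S RL=W RR=W
cmd 5: advance +8 → t=50, phase=(8,8,19,17) → FL=W FR=W RL=W RR=W
cmd 6: advance +8 → t=58, phase=(16,16,7,5) → FL=W FR=W RL=W RR=W
cmd 7: advance +2 → t=60, phase=(18,18,9,7) → FL=W FR=W RL=W RR=W
cmd 8: advance +16 → t=76, phase=(14,14,5,3) → FL=W FR=W RL=W RR=S


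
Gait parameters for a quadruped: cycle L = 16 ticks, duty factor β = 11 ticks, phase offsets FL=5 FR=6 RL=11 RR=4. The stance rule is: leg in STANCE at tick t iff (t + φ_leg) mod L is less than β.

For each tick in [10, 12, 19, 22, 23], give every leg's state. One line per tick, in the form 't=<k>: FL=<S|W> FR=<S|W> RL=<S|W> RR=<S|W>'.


t=10: FL=W FR=S RL=S RR=W
t=12: FL=S FR=S RL=S RR=S
t=19: FL=S FR=S RL=W RR=S
t=22: FL=W FR=W RL=S RR=S
t=23: FL=W FR=W RL=S RR=W

t=10: phase=(15,0,5,14) vs β=11 → FL=W FR=S RL=S RR=W
t=12: phase=(1,2,7,0) vs β=11 → FL=S FR=S RL=S RR=S
t=19: phase=(8,9,14,7) vs β=11 → FL=S FR=S RL=W RR=S
t=22: phase=(11,12,1,10) vs β=11 → FL=W FR=W RL=S RR=S
t=23: phase=(12,13,2,11) vs β=11 → FL=W FR=W RL=S RR=W


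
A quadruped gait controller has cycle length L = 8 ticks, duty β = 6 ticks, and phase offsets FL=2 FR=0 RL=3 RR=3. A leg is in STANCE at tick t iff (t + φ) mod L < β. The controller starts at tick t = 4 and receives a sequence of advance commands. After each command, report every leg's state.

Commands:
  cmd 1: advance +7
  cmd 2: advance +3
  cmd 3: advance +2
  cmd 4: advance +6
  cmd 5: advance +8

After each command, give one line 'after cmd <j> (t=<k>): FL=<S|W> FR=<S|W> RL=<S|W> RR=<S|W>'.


after cmd 1 (t=11): FL=S FR=S RL=W RR=W
after cmd 2 (t=14): FL=S FR=W RL=S RR=S
after cmd 3 (t=16): FL=S FR=S RL=S RR=S
after cmd 4 (t=22): FL=S FR=W RL=S RR=S
after cmd 5 (t=30): FL=S FR=W RL=S RR=S

start t=4: FL=W FR=S RL=W RR=W
cmd 1: advance +7 → t=11, phase=(5,3,6,6) → FL=S FR=S RL=W RR=W
cmd 2: advance +3 → t=14, phase=(0,6,1,1) → FL=S FR=W RL=S RR=S
cmd 3: advance +2 → t=16, phase=(2,0,3,3) → FL=S FR=S RL=S RR=S
cmd 4: advance +6 → t=22, phase=(0,6,1,1) → FL=S FR=W RL=S RR=S
cmd 5: advance +8 → t=30, phase=(0,6,1,1) → FL=S FR=W RL=S RR=S


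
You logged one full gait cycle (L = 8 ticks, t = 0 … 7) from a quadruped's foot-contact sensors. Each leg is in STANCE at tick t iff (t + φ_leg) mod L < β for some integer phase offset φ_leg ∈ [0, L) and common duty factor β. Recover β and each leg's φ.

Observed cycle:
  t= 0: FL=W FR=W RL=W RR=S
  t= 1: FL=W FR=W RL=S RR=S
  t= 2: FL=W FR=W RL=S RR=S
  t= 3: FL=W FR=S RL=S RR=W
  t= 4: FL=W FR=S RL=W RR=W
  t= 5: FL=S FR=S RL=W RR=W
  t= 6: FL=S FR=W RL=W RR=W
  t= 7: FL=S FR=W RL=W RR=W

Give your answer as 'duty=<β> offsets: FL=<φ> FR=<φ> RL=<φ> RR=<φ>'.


duty β = stance ticks per leg = 3
FL: stance ticks = 3; W→S at t=5 → φ=3
FR: stance ticks = 3; W→S at t=3 → φ=5
RL: stance ticks = 3; W→S at t=1 → φ=7
RR: stance ticks = 3; W→S at t=0 → φ=0

duty=3 offsets: FL=3 FR=5 RL=7 RR=0


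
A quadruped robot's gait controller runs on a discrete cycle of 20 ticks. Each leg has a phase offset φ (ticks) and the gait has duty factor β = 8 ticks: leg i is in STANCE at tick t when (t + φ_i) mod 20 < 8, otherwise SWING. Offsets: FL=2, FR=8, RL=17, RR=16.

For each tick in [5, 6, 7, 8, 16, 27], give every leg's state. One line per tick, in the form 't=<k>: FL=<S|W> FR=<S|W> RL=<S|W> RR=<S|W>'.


t=5: FL=S FR=W RL=S RR=S
t=6: FL=W FR=W RL=S RR=S
t=7: FL=W FR=W RL=S RR=S
t=8: FL=W FR=W RL=S RR=S
t=16: FL=W FR=S RL=W RR=W
t=27: FL=W FR=W RL=S RR=S

t=5: phase=(7,13,2,1) vs β=8 → FL=S FR=W RL=S RR=S
t=6: phase=(8,14,3,2) vs β=8 → FL=W FR=W RL=S RR=S
t=7: phase=(9,15,4,3) vs β=8 → FL=W FR=W RL=S RR=S
t=8: phase=(10,16,5,4) vs β=8 → FL=W FR=W RL=S RR=S
t=16: phase=(18,4,13,12) vs β=8 → FL=W FR=S RL=W RR=W
t=27: phase=(9,15,4,3) vs β=8 → FL=W FR=W RL=S RR=S


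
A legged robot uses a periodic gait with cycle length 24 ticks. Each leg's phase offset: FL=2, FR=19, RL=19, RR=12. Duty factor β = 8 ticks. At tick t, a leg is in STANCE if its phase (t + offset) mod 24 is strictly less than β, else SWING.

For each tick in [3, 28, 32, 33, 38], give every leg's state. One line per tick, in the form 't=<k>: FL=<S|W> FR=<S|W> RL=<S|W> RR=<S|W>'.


t=3: FL=S FR=W RL=W RR=W
t=28: FL=S FR=W RL=W RR=W
t=32: FL=W FR=S RL=S RR=W
t=33: FL=W FR=S RL=S RR=W
t=38: FL=W FR=W RL=W RR=S

t=3: phase=(5,22,22,15) vs β=8 → FL=S FR=W RL=W RR=W
t=28: phase=(6,23,23,16) vs β=8 → FL=S FR=W RL=W RR=W
t=32: phase=(10,3,3,20) vs β=8 → FL=W FR=S RL=S RR=W
t=33: phase=(11,4,4,21) vs β=8 → FL=W FR=S RL=S RR=W
t=38: phase=(16,9,9,2) vs β=8 → FL=W FR=W RL=W RR=S


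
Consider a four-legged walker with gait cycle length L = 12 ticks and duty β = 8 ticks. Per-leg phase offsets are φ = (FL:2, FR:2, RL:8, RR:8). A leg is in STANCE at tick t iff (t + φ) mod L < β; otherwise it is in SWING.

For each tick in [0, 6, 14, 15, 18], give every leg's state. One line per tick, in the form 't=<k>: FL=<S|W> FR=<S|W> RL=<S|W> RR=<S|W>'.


t=0: phase=(2,2,8,8) vs β=8 → FL=S FR=S RL=W RR=W
t=6: phase=(8,8,2,2) vs β=8 → FL=W FR=W RL=S RR=S
t=14: phase=(4,4,10,10) vs β=8 → FL=S FR=S RL=W RR=W
t=15: phase=(5,5,11,11) vs β=8 → FL=S FR=S RL=W RR=W
t=18: phase=(8,8,2,2) vs β=8 → FL=W FR=W RL=S RR=S

t=0: FL=S FR=S RL=W RR=W
t=6: FL=W FR=W RL=S RR=S
t=14: FL=S FR=S RL=W RR=W
t=15: FL=S FR=S RL=W RR=W
t=18: FL=W FR=W RL=S RR=S


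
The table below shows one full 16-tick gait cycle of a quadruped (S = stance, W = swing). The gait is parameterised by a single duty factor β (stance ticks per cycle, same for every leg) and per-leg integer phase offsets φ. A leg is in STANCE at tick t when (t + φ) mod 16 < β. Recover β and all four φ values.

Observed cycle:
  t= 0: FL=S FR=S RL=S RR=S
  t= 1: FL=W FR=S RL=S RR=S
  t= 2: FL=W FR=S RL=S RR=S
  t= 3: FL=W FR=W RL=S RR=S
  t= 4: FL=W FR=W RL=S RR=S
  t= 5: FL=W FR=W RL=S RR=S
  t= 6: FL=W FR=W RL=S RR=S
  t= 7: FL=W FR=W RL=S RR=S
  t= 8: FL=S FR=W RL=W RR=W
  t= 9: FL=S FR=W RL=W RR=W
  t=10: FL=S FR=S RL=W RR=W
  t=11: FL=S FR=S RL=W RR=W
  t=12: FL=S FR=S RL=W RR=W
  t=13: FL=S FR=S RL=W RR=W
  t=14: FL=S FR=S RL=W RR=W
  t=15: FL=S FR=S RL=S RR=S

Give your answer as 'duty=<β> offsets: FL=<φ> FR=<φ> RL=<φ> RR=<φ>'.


duty β = stance ticks per leg = 9
FL: stance ticks = 9; W→S at t=8 → φ=8
FR: stance ticks = 9; W→S at t=10 → φ=6
RL: stance ticks = 9; W→S at t=15 → φ=1
RR: stance ticks = 9; W→S at t=15 → φ=1

duty=9 offsets: FL=8 FR=6 RL=1 RR=1


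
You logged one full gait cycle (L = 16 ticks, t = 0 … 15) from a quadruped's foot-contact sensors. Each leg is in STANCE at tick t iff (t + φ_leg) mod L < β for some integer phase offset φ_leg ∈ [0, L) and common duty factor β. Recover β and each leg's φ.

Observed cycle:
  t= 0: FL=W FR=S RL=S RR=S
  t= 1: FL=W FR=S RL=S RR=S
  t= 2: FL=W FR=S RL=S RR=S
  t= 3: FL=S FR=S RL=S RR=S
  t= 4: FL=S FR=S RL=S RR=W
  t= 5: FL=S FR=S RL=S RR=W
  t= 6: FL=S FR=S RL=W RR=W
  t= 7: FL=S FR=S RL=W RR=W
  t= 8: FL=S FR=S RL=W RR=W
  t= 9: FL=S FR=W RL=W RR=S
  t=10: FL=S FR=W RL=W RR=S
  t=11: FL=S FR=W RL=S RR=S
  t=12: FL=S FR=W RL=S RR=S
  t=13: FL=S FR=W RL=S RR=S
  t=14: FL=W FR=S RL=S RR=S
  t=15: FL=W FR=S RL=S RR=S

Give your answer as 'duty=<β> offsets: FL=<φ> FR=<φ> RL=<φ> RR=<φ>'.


duty β = stance ticks per leg = 11
FL: stance ticks = 11; W→S at t=3 → φ=13
FR: stance ticks = 11; W→S at t=14 → φ=2
RL: stance ticks = 11; W→S at t=11 → φ=5
RR: stance ticks = 11; W→S at t=9 → φ=7

duty=11 offsets: FL=13 FR=2 RL=5 RR=7


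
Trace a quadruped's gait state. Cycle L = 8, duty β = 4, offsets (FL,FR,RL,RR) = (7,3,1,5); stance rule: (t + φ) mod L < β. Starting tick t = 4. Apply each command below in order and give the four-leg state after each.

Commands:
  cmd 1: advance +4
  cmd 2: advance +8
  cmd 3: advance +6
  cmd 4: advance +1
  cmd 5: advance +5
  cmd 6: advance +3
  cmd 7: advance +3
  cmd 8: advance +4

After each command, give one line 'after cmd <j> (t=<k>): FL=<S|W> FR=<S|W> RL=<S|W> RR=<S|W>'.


start t=4: FL=S FR=W RL=W RR=S
cmd 1: advance +4 → t=8, phase=(7,3,1,5) → FL=W FR=S RL=S RR=W
cmd 2: advance +8 → t=16, phase=(7,3,1,5) → FL=W FR=S RL=S RR=W
cmd 3: advance +6 → t=22, phase=(5,1,7,3) → FL=W FR=S RL=W RR=S
cmd 4: advance +1 → t=23, phase=(6,2,0,4) → FL=W FR=S RL=S RR=W
cmd 5: advance +5 → t=28, phase=(3,7,5,1) → FL=S FR=W RL=W RR=S
cmd 6: advance +3 → t=31, phase=(6,2,0,4) → FL=W FR=S RL=S RR=W
cmd 7: advance +3 → t=34, phase=(1,5,3,7) → FL=S FR=W RL=S RR=W
cmd 8: advance +4 → t=38, phase=(5,1,7,3) → FL=W FR=S RL=W RR=S

after cmd 1 (t=8): FL=W FR=S RL=S RR=W
after cmd 2 (t=16): FL=W FR=S RL=S RR=W
after cmd 3 (t=22): FL=W FR=S RL=W RR=S
after cmd 4 (t=23): FL=W FR=S RL=S RR=W
after cmd 5 (t=28): FL=S FR=W RL=W RR=S
after cmd 6 (t=31): FL=W FR=S RL=S RR=W
after cmd 7 (t=34): FL=S FR=W RL=S RR=W
after cmd 8 (t=38): FL=W FR=S RL=W RR=S


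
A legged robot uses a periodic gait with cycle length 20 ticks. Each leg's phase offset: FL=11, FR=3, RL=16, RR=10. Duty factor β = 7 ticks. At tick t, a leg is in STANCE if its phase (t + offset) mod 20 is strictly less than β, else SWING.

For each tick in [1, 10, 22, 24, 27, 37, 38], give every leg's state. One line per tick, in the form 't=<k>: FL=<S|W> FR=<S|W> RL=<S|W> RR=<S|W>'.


t=1: FL=W FR=S RL=W RR=W
t=10: FL=S FR=W RL=S RR=S
t=22: FL=W FR=S RL=W RR=W
t=24: FL=W FR=W RL=S RR=W
t=27: FL=W FR=W RL=S RR=W
t=37: FL=W FR=S RL=W RR=W
t=38: FL=W FR=S RL=W RR=W

t=1: phase=(12,4,17,11) vs β=7 → FL=W FR=S RL=W RR=W
t=10: phase=(1,13,6,0) vs β=7 → FL=S FR=W RL=S RR=S
t=22: phase=(13,5,18,12) vs β=7 → FL=W FR=S RL=W RR=W
t=24: phase=(15,7,0,14) vs β=7 → FL=W FR=W RL=S RR=W
t=27: phase=(18,10,3,17) vs β=7 → FL=W FR=W RL=S RR=W
t=37: phase=(8,0,13,7) vs β=7 → FL=W FR=S RL=W RR=W
t=38: phase=(9,1,14,8) vs β=7 → FL=W FR=S RL=W RR=W


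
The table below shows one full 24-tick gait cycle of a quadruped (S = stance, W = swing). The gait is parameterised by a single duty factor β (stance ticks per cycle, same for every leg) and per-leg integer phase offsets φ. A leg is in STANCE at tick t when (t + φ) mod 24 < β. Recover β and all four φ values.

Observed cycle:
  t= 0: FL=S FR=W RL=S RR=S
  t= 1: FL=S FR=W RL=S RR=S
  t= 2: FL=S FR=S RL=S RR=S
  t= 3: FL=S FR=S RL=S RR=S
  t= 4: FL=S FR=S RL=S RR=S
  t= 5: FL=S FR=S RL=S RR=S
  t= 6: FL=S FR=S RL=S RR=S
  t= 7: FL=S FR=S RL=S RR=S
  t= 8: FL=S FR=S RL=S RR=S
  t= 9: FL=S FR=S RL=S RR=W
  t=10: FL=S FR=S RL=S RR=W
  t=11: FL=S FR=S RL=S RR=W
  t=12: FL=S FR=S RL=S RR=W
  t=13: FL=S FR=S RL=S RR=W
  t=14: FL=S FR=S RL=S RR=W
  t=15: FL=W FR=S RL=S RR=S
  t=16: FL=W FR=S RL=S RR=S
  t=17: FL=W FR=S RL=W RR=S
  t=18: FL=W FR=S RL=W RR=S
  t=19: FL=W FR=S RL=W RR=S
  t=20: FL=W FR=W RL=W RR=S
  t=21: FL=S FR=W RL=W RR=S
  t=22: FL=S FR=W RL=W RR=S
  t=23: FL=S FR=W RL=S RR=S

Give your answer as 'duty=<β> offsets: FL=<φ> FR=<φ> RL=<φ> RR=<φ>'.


duty=18 offsets: FL=3 FR=22 RL=1 RR=9

duty β = stance ticks per leg = 18
FL: stance ticks = 18; W→S at t=21 → φ=3
FR: stance ticks = 18; W→S at t=2 → φ=22
RL: stance ticks = 18; W→S at t=23 → φ=1
RR: stance ticks = 18; W→S at t=15 → φ=9


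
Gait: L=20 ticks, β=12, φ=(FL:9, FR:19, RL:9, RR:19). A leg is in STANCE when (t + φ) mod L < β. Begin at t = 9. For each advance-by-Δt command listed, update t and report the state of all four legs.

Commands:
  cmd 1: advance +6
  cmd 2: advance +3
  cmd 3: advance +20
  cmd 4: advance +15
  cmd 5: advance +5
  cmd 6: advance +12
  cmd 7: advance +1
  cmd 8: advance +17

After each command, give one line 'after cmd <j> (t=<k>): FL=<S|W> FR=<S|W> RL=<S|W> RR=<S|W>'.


start t=9: FL=W FR=S RL=W RR=S
cmd 1: advance +6 → t=15, phase=(4,14,4,14) → FL=S FR=W RL=S RR=W
cmd 2: advance +3 → t=18, phase=(7,17,7,17) → FL=S FR=W RL=S RR=W
cmd 3: advance +20 → t=38, phase=(7,17,7,17) → FL=S FR=W RL=S RR=W
cmd 4: advance +15 → t=53, phase=(2,12,2,12) → FL=S FR=W RL=S RR=W
cmd 5: advance +5 → t=58, phase=(7,17,7,17) → FL=S FR=W RL=S RR=W
cmd 6: advance +12 → t=70, phase=(19,9,19,9) → FL=W FR=S RL=W RR=S
cmd 7: advance +1 → t=71, phase=(0,10,0,10) → FL=S FR=S RL=S RR=S
cmd 8: advance +17 → t=88, phase=(17,7,17,7) → FL=W FR=S RL=W RR=S

after cmd 1 (t=15): FL=S FR=W RL=S RR=W
after cmd 2 (t=18): FL=S FR=W RL=S RR=W
after cmd 3 (t=38): FL=S FR=W RL=S RR=W
after cmd 4 (t=53): FL=S FR=W RL=S RR=W
after cmd 5 (t=58): FL=S FR=W RL=S RR=W
after cmd 6 (t=70): FL=W FR=S RL=W RR=S
after cmd 7 (t=71): FL=S FR=S RL=S RR=S
after cmd 8 (t=88): FL=W FR=S RL=W RR=S


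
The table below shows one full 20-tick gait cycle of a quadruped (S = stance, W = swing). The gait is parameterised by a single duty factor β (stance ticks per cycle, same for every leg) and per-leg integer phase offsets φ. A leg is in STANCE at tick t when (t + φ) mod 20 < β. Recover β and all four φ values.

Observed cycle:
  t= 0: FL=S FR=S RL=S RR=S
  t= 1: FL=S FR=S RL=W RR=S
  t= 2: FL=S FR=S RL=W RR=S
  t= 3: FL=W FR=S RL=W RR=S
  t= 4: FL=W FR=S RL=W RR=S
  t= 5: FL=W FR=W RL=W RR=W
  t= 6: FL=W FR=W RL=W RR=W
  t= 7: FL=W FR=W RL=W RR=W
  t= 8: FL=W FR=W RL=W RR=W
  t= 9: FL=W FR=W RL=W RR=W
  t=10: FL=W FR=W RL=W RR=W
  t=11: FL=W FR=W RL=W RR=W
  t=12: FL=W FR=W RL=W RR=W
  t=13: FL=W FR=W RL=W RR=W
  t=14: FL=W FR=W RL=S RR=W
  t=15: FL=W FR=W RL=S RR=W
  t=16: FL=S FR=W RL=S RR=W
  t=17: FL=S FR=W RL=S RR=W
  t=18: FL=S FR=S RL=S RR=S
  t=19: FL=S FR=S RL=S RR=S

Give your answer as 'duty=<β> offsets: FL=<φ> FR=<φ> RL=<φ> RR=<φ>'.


duty β = stance ticks per leg = 7
FL: stance ticks = 7; W→S at t=16 → φ=4
FR: stance ticks = 7; W→S at t=18 → φ=2
RL: stance ticks = 7; W→S at t=14 → φ=6
RR: stance ticks = 7; W→S at t=18 → φ=2

duty=7 offsets: FL=4 FR=2 RL=6 RR=2


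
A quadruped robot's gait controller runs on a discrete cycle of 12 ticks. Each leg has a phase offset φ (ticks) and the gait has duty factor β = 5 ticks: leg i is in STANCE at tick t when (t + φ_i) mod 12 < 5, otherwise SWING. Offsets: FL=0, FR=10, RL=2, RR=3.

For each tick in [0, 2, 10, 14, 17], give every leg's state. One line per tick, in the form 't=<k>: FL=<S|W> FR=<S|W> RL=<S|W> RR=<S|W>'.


t=0: phase=(0,10,2,3) vs β=5 → FL=S FR=W RL=S RR=S
t=2: phase=(2,0,4,5) vs β=5 → FL=S FR=S RL=S RR=W
t=10: phase=(10,8,0,1) vs β=5 → FL=W FR=W RL=S RR=S
t=14: phase=(2,0,4,5) vs β=5 → FL=S FR=S RL=S RR=W
t=17: phase=(5,3,7,8) vs β=5 → FL=W FR=S RL=W RR=W

t=0: FL=S FR=W RL=S RR=S
t=2: FL=S FR=S RL=S RR=W
t=10: FL=W FR=W RL=S RR=S
t=14: FL=S FR=S RL=S RR=W
t=17: FL=W FR=S RL=W RR=W


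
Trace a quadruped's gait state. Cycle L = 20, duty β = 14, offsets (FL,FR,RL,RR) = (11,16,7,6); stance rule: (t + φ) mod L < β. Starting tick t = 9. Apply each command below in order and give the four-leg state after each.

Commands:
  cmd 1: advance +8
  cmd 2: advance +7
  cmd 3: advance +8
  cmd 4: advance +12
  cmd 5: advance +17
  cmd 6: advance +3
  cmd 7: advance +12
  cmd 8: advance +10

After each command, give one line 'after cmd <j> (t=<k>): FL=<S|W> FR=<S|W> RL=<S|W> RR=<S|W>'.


after cmd 1 (t=17): FL=S FR=S RL=S RR=S
after cmd 2 (t=24): FL=W FR=S RL=S RR=S
after cmd 3 (t=32): FL=S FR=S RL=W RR=W
after cmd 4 (t=44): FL=W FR=S RL=S RR=S
after cmd 5 (t=61): FL=S FR=W RL=S RR=S
after cmd 6 (t=64): FL=W FR=S RL=S RR=S
after cmd 7 (t=76): FL=S FR=S RL=S RR=S
after cmd 8 (t=86): FL=W FR=S RL=S RR=S

start t=9: FL=S FR=S RL=W RR=W
cmd 1: advance +8 → t=17, phase=(8,13,4,3) → FL=S FR=S RL=S RR=S
cmd 2: advance +7 → t=24, phase=(15,0,11,10) → FL=W FR=S RL=S RR=S
cmd 3: advance +8 → t=32, phase=(3,8,19,18) → FL=S FR=S RL=W RR=W
cmd 4: advance +12 → t=44, phase=(15,0,11,10) → FL=W FR=S RL=S RR=S
cmd 5: advance +17 → t=61, phase=(12,17,8,7) → FL=S FR=W RL=S RR=S
cmd 6: advance +3 → t=64, phase=(15,0,11,10) → FL=W FR=S RL=S RR=S
cmd 7: advance +12 → t=76, phase=(7,12,3,2) → FL=S FR=S RL=S RR=S
cmd 8: advance +10 → t=86, phase=(17,2,13,12) → FL=W FR=S RL=S RR=S


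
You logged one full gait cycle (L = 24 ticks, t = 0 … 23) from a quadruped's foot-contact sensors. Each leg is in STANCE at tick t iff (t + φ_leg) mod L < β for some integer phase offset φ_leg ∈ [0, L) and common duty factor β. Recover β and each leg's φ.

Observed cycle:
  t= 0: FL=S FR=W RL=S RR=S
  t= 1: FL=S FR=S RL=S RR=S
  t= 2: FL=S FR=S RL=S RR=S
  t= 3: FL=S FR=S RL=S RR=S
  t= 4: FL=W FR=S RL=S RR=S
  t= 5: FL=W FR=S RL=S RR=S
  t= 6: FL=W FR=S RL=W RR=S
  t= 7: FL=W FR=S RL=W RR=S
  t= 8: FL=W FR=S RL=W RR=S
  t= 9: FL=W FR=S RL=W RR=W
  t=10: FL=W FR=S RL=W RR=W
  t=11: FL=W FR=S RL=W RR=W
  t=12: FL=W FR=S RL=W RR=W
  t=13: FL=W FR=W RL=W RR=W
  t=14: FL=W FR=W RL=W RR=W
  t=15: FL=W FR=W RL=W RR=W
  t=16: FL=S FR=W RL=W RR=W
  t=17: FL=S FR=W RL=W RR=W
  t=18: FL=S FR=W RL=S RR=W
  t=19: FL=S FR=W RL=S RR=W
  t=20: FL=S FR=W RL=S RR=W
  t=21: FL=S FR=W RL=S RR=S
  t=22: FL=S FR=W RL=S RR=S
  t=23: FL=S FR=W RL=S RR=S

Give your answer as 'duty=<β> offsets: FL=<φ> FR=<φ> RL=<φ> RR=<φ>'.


duty β = stance ticks per leg = 12
FL: stance ticks = 12; W→S at t=16 → φ=8
FR: stance ticks = 12; W→S at t=1 → φ=23
RL: stance ticks = 12; W→S at t=18 → φ=6
RR: stance ticks = 12; W→S at t=21 → φ=3

duty=12 offsets: FL=8 FR=23 RL=6 RR=3


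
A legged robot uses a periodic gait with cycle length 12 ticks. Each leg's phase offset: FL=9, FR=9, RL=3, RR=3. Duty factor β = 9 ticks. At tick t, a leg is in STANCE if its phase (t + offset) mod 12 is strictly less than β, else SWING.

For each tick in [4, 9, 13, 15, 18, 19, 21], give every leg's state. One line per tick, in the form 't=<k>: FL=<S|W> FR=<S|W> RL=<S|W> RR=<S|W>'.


t=4: FL=S FR=S RL=S RR=S
t=9: FL=S FR=S RL=S RR=S
t=13: FL=W FR=W RL=S RR=S
t=15: FL=S FR=S RL=S RR=S
t=18: FL=S FR=S RL=W RR=W
t=19: FL=S FR=S RL=W RR=W
t=21: FL=S FR=S RL=S RR=S

t=4: phase=(1,1,7,7) vs β=9 → FL=S FR=S RL=S RR=S
t=9: phase=(6,6,0,0) vs β=9 → FL=S FR=S RL=S RR=S
t=13: phase=(10,10,4,4) vs β=9 → FL=W FR=W RL=S RR=S
t=15: phase=(0,0,6,6) vs β=9 → FL=S FR=S RL=S RR=S
t=18: phase=(3,3,9,9) vs β=9 → FL=S FR=S RL=W RR=W
t=19: phase=(4,4,10,10) vs β=9 → FL=S FR=S RL=W RR=W
t=21: phase=(6,6,0,0) vs β=9 → FL=S FR=S RL=S RR=S


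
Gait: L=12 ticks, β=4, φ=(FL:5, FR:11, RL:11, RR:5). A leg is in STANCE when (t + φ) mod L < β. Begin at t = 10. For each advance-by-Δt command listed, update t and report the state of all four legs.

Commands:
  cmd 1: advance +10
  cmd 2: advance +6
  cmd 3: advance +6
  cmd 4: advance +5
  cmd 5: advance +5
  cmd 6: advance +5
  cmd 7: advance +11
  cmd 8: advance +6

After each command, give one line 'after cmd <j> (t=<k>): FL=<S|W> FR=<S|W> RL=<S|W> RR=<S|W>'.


after cmd 1 (t=20): FL=S FR=W RL=W RR=S
after cmd 2 (t=26): FL=W FR=S RL=S RR=W
after cmd 3 (t=32): FL=S FR=W RL=W RR=S
after cmd 4 (t=37): FL=W FR=S RL=S RR=W
after cmd 5 (t=42): FL=W FR=W RL=W RR=W
after cmd 6 (t=47): FL=W FR=W RL=W RR=W
after cmd 7 (t=58): FL=S FR=W RL=W RR=S
after cmd 8 (t=64): FL=W FR=S RL=S RR=W

start t=10: FL=S FR=W RL=W RR=S
cmd 1: advance +10 → t=20, phase=(1,7,7,1) → FL=S FR=W RL=W RR=S
cmd 2: advance +6 → t=26, phase=(7,1,1,7) → FL=W FR=S RL=S RR=W
cmd 3: advance +6 → t=32, phase=(1,7,7,1) → FL=S FR=W RL=W RR=S
cmd 4: advance +5 → t=37, phase=(6,0,0,6) → FL=W FR=S RL=S RR=W
cmd 5: advance +5 → t=42, phase=(11,5,5,11) → FL=W FR=W RL=W RR=W
cmd 6: advance +5 → t=47, phase=(4,10,10,4) → FL=W FR=W RL=W RR=W
cmd 7: advance +11 → t=58, phase=(3,9,9,3) → FL=S FR=W RL=W RR=S
cmd 8: advance +6 → t=64, phase=(9,3,3,9) → FL=W FR=S RL=S RR=W
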